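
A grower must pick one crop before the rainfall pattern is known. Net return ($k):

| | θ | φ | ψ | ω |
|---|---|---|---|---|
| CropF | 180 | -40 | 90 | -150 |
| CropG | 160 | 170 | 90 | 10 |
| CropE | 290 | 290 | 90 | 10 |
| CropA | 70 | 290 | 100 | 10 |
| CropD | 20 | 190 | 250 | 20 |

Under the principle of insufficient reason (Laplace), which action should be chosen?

Row averages: CropF=20, CropG=107.5, CropE=170, CropA=117.5, CropD=120
Highest average = 170 → CropE.

CropE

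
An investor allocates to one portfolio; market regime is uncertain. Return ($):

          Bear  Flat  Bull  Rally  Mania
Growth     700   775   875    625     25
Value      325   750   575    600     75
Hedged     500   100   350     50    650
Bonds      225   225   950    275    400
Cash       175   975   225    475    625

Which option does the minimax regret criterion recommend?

Column bests: Bear=700, Flat=975, Bull=950, Rally=625, Mania=650.
Growth regrets: 0, 200, 75, 0, 625 → max 625
Value regrets: 375, 225, 375, 25, 575 → max 575
Hedged regrets: 200, 875, 600, 575, 0 → max 875
Bonds regrets: 475, 750, 0, 350, 250 → max 750
Cash regrets: 525, 0, 725, 150, 25 → max 725
Smallest max regret = 575 → Value.

Value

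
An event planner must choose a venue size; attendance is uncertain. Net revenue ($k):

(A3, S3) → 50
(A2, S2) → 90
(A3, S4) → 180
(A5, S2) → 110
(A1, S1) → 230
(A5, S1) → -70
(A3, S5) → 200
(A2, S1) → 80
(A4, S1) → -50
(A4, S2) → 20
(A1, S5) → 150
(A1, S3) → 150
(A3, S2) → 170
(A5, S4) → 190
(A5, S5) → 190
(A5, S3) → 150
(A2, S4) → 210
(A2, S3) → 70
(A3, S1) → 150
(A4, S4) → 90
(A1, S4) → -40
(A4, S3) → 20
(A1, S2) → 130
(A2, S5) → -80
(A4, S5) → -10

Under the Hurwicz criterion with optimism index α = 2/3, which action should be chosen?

A1: 2/3·230 + 1/3·(-40) = 140
A2: 2/3·210 + 1/3·(-80) = 340/3
A3: 2/3·200 + 1/3·50 = 150
A4: 2/3·90 + 1/3·(-50) = 130/3
A5: 2/3·190 + 1/3·(-70) = 310/3
Highest Hurwicz score = 150 → A3.

A3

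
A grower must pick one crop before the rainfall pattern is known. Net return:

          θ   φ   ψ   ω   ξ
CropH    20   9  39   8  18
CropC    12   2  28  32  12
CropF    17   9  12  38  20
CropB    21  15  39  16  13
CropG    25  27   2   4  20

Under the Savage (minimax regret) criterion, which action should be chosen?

Column bests: θ=25, φ=27, ψ=39, ω=38, ξ=20.
CropH regrets: 5, 18, 0, 30, 2 → max 30
CropC regrets: 13, 25, 11, 6, 8 → max 25
CropF regrets: 8, 18, 27, 0, 0 → max 27
CropB regrets: 4, 12, 0, 22, 7 → max 22
CropG regrets: 0, 0, 37, 34, 0 → max 37
Smallest max regret = 22 → CropB.

CropB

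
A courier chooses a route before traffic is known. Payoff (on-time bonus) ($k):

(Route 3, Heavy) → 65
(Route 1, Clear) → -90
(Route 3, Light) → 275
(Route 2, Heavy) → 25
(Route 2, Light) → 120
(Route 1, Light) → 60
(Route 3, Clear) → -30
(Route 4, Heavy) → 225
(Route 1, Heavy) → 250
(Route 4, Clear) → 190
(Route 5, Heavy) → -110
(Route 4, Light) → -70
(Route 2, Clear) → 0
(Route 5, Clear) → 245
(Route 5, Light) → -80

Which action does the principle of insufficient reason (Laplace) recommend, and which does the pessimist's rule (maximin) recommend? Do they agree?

laplace → Route 4; maximin → Route 2 (disagree)

Row averages: Route 1=220/3, Route 2=145/3, Route 3=310/3, Route 4=115, Route 5=55/3
Highest average = 115 → Route 4.
Row minima: Route 1=-90, Route 2=0, Route 3=-30, Route 4=-70, Route 5=-110
Best worst-case = 0 → Route 2.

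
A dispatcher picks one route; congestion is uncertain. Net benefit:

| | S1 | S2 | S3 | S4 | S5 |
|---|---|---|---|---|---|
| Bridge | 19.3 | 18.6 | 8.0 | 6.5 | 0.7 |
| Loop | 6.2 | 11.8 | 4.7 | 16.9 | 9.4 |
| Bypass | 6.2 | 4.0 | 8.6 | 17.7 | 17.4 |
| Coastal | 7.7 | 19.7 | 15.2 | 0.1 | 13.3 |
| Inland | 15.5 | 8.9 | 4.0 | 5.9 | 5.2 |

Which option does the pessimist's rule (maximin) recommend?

Loop

Row minima: Bridge=0.7, Loop=4.7, Bypass=4.0, Coastal=0.1, Inland=4.0
Best worst-case = 4.7 → Loop.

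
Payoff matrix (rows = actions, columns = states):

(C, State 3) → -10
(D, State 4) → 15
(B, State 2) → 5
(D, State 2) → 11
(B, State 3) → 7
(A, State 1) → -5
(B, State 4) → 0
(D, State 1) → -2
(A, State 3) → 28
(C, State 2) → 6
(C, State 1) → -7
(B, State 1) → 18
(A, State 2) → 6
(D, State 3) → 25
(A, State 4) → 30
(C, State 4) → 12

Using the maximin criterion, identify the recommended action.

B

Row minima: A=-5, B=0, C=-10, D=-2
Best worst-case = 0 → B.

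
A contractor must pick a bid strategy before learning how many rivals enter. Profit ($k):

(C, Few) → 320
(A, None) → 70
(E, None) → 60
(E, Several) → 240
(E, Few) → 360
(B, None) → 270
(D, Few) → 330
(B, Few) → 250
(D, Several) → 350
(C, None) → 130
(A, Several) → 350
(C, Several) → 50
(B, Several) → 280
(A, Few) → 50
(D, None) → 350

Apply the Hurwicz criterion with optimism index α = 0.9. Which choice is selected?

D

A: 0.9·350 + 0.1·50 = 320
B: 0.9·280 + 0.1·250 = 277
C: 0.9·320 + 0.1·50 = 293
D: 0.9·350 + 0.1·330 = 348
E: 0.9·360 + 0.1·60 = 330
Highest Hurwicz score = 348 → D.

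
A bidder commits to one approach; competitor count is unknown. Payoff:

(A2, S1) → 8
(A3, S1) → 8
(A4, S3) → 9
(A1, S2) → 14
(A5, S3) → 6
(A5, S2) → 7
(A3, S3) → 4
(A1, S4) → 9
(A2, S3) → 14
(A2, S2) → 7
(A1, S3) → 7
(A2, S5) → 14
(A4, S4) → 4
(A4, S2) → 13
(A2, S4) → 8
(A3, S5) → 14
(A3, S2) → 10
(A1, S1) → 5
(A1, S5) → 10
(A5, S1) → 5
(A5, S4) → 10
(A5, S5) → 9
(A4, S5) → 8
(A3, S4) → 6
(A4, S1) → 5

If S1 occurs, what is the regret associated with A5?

Best payoff under S1 is 8.
Regret = 8 − 5 = 3.

3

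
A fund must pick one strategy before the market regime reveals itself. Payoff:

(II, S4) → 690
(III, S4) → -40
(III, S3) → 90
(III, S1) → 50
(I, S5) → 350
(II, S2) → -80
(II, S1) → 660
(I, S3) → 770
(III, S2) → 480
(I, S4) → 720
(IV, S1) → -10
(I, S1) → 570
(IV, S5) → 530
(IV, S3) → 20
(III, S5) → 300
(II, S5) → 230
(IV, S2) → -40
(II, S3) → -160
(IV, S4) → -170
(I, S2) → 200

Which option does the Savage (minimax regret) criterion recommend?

Column bests: S1=660, S2=480, S3=770, S4=720, S5=530.
I regrets: 90, 280, 0, 0, 180 → max 280
II regrets: 0, 560, 930, 30, 300 → max 930
III regrets: 610, 0, 680, 760, 230 → max 760
IV regrets: 670, 520, 750, 890, 0 → max 890
Smallest max regret = 280 → I.

I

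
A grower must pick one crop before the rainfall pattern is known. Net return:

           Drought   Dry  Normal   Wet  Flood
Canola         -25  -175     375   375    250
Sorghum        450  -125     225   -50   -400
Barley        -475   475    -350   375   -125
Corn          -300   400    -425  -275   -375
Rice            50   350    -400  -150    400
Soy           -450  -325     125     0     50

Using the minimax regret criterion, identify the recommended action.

Column bests: Drought=450, Dry=475, Normal=375, Wet=375, Flood=400.
Canola regrets: 475, 650, 0, 0, 150 → max 650
Sorghum regrets: 0, 600, 150, 425, 800 → max 800
Barley regrets: 925, 0, 725, 0, 525 → max 925
Corn regrets: 750, 75, 800, 650, 775 → max 800
Rice regrets: 400, 125, 775, 525, 0 → max 775
Soy regrets: 900, 800, 250, 375, 350 → max 900
Smallest max regret = 650 → Canola.

Canola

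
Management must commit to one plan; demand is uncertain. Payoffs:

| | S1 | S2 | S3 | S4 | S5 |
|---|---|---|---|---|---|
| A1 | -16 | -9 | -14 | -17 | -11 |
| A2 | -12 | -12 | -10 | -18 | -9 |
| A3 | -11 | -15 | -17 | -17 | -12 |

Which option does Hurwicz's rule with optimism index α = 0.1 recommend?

A1: 0.1·(-9) + 0.9·(-17) = -16.2
A2: 0.1·(-9) + 0.9·(-18) = -17.1
A3: 0.1·(-11) + 0.9·(-17) = -16.4
Highest Hurwicz score = -16.2 → A1.

A1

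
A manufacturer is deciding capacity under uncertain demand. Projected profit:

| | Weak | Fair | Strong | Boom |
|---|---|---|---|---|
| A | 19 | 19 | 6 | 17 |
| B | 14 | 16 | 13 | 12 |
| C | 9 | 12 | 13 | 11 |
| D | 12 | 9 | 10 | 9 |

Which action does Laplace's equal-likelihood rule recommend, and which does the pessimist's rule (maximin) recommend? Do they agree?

Row averages: A=15.25, B=13.75, C=11.25, D=10
Highest average = 15.25 → A.
Row minima: A=6, B=12, C=9, D=9
Best worst-case = 12 → B.

laplace → A; maximin → B (disagree)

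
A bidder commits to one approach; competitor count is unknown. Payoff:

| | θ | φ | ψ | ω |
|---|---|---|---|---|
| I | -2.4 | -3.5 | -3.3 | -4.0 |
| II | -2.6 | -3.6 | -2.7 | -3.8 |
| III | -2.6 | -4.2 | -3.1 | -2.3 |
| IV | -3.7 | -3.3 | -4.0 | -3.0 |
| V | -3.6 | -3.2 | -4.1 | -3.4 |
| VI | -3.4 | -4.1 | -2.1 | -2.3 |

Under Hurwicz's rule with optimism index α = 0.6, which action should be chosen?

VI

I: 0.6·(-2.4) + 0.4·(-4.0) = -3.04
II: 0.6·(-2.6) + 0.4·(-3.8) = -3.08
III: 0.6·(-2.3) + 0.4·(-4.2) = -3.06
IV: 0.6·(-3.0) + 0.4·(-4.0) = -3.4
V: 0.6·(-3.2) + 0.4·(-4.1) = -3.56
VI: 0.6·(-2.1) + 0.4·(-4.1) = -2.9
Highest Hurwicz score = -2.9 → VI.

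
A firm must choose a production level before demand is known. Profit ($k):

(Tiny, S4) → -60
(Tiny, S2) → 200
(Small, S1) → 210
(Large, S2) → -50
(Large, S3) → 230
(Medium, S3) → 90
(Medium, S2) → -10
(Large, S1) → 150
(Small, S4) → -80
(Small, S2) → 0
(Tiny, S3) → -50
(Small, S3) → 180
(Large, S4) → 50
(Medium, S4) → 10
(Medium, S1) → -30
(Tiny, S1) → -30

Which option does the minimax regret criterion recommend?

Small

Column bests: S1=210, S2=200, S3=230, S4=50.
Tiny regrets: 240, 0, 280, 110 → max 280
Small regrets: 0, 200, 50, 130 → max 200
Medium regrets: 240, 210, 140, 40 → max 240
Large regrets: 60, 250, 0, 0 → max 250
Smallest max regret = 200 → Small.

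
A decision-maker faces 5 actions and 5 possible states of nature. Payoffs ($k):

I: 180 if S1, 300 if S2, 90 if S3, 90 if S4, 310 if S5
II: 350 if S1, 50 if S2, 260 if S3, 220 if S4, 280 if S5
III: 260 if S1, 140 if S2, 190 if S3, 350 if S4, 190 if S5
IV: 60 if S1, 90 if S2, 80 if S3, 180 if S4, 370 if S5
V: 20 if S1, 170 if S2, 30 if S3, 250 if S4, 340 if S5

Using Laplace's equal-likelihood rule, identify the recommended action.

II

Row averages: I=194, II=232, III=226, IV=156, V=162
Highest average = 232 → II.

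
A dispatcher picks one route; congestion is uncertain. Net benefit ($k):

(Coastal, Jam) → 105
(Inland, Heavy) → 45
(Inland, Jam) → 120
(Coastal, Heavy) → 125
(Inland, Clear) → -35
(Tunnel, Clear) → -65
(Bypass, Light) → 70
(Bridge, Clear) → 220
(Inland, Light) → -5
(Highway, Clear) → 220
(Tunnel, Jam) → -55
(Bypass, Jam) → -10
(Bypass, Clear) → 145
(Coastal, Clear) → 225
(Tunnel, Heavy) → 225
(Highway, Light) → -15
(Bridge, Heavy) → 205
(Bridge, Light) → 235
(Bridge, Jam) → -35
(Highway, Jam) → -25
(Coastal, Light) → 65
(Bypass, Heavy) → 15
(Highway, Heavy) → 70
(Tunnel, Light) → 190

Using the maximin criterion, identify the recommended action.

Row minima: Highway=-25, Inland=-35, Bypass=-10, Tunnel=-65, Coastal=65, Bridge=-35
Best worst-case = 65 → Coastal.

Coastal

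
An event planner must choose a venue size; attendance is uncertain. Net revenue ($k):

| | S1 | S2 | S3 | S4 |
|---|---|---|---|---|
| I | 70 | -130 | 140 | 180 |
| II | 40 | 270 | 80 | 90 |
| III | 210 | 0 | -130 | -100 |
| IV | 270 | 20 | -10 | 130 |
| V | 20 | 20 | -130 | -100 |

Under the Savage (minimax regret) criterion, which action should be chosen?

Column bests: S1=270, S2=270, S3=140, S4=180.
I regrets: 200, 400, 0, 0 → max 400
II regrets: 230, 0, 60, 90 → max 230
III regrets: 60, 270, 270, 280 → max 280
IV regrets: 0, 250, 150, 50 → max 250
V regrets: 250, 250, 270, 280 → max 280
Smallest max regret = 230 → II.

II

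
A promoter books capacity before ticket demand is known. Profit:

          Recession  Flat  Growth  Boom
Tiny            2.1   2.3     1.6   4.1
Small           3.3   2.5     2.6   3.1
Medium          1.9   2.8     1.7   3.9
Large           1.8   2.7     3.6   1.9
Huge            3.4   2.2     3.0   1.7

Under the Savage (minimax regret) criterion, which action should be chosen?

Small

Column bests: Recession=3.4, Flat=2.8, Growth=3.6, Boom=4.1.
Tiny regrets: 1.3, 0.5, 2.0, 0.0 → max 2.0
Small regrets: 0.1, 0.3, 1.0, 1.0 → max 1.0
Medium regrets: 1.5, 0.0, 1.9, 0.2 → max 1.9
Large regrets: 1.6, 0.1, 0.0, 2.2 → max 2.2
Huge regrets: 0.0, 0.6, 0.6, 2.4 → max 2.4
Smallest max regret = 1.0 → Small.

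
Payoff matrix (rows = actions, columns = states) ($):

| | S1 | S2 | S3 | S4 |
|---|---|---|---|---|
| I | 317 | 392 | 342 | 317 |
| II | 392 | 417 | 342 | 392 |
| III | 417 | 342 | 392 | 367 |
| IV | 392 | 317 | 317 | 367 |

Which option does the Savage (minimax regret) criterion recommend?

II

Column bests: S1=417, S2=417, S3=392, S4=392.
I regrets: 100, 25, 50, 75 → max 100
II regrets: 25, 0, 50, 0 → max 50
III regrets: 0, 75, 0, 25 → max 75
IV regrets: 25, 100, 75, 25 → max 100
Smallest max regret = 50 → II.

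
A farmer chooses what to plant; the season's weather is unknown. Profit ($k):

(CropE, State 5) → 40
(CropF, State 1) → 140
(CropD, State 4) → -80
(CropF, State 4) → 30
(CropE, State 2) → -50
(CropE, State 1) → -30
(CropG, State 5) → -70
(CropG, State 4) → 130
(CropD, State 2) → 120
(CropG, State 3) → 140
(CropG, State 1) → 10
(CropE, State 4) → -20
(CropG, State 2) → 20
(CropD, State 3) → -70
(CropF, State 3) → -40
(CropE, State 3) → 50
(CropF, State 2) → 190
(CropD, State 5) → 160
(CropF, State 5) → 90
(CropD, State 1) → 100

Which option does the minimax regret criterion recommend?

Column bests: State 1=140, State 2=190, State 3=140, State 4=130, State 5=160.
CropG regrets: 130, 170, 0, 0, 230 → max 230
CropE regrets: 170, 240, 90, 150, 120 → max 240
CropD regrets: 40, 70, 210, 210, 0 → max 210
CropF regrets: 0, 0, 180, 100, 70 → max 180
Smallest max regret = 180 → CropF.

CropF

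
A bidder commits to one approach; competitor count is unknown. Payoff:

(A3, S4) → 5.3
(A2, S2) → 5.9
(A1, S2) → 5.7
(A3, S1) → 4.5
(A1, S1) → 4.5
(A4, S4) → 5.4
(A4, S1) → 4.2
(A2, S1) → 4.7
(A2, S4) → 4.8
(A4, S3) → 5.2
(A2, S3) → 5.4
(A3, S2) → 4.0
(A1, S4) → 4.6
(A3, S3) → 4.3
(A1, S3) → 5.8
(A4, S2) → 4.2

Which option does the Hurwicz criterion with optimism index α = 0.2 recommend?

A2

A1: 0.2·5.8 + 0.8·4.5 = 4.76
A2: 0.2·5.9 + 0.8·4.7 = 4.94
A3: 0.2·5.3 + 0.8·4.0 = 4.26
A4: 0.2·5.4 + 0.8·4.2 = 4.44
Highest Hurwicz score = 4.94 → A2.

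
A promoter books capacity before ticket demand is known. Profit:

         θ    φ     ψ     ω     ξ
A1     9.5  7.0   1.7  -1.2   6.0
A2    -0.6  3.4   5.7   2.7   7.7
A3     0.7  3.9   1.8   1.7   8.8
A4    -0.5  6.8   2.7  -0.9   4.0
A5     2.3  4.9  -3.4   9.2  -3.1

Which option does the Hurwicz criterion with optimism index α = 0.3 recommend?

A1: 0.3·9.5 + 0.7·(-1.2) = 2.01
A2: 0.3·7.7 + 0.7·(-0.6) = 1.89
A3: 0.3·8.8 + 0.7·0.7 = 3.13
A4: 0.3·6.8 + 0.7·(-0.9) = 1.41
A5: 0.3·9.2 + 0.7·(-3.4) = 0.38
Highest Hurwicz score = 3.13 → A3.

A3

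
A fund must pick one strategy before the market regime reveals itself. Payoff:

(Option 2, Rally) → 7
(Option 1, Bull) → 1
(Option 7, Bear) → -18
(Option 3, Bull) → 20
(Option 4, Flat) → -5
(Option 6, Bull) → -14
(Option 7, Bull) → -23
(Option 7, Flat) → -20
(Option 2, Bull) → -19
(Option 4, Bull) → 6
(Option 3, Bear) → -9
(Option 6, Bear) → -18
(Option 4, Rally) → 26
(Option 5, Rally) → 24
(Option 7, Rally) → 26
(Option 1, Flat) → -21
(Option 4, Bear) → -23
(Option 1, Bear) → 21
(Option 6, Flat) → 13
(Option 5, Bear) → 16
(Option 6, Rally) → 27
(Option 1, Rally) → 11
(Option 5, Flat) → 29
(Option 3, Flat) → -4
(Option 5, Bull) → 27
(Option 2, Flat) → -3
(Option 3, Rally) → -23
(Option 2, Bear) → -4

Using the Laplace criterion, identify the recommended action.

Row averages: Option 1=3, Option 2=-4.75, Option 3=-4, Option 4=1, Option 5=24, Option 6=2, Option 7=-8.75
Highest average = 24 → Option 5.

Option 5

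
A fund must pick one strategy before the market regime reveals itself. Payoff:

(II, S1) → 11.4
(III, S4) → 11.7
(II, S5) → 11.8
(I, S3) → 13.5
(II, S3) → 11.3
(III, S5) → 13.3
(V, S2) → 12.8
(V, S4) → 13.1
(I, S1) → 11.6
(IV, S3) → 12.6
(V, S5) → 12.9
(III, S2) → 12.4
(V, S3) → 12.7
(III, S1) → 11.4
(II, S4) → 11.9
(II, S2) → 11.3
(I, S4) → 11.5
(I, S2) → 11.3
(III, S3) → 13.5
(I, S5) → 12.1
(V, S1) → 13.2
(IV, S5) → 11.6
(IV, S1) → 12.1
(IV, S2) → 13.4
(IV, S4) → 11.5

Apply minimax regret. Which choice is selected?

Column bests: S1=13.2, S2=13.4, S3=13.5, S4=13.1, S5=13.3.
I regrets: 1.6, 2.1, 0.0, 1.6, 1.2 → max 2.1
II regrets: 1.8, 2.1, 2.2, 1.2, 1.5 → max 2.2
III regrets: 1.8, 1.0, 0.0, 1.4, 0.0 → max 1.8
IV regrets: 1.1, 0.0, 0.9, 1.6, 1.7 → max 1.7
V regrets: 0.0, 0.6, 0.8, 0.0, 0.4 → max 0.8
Smallest max regret = 0.8 → V.

V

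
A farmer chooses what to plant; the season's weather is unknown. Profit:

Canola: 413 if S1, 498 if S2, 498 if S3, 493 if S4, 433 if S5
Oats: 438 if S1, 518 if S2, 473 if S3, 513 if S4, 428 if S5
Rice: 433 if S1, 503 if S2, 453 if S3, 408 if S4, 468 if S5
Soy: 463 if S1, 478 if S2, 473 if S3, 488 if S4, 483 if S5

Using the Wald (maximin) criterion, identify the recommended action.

Row minima: Canola=413, Oats=428, Rice=408, Soy=463
Best worst-case = 463 → Soy.

Soy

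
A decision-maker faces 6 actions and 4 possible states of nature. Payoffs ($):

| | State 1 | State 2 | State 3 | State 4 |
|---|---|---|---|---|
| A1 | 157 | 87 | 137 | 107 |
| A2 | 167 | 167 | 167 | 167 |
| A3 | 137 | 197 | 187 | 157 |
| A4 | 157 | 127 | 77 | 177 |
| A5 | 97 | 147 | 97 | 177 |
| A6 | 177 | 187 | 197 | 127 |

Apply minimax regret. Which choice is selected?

Column bests: State 1=177, State 2=197, State 3=197, State 4=177.
A1 regrets: 20, 110, 60, 70 → max 110
A2 regrets: 10, 30, 30, 10 → max 30
A3 regrets: 40, 0, 10, 20 → max 40
A4 regrets: 20, 70, 120, 0 → max 120
A5 regrets: 80, 50, 100, 0 → max 100
A6 regrets: 0, 10, 0, 50 → max 50
Smallest max regret = 30 → A2.

A2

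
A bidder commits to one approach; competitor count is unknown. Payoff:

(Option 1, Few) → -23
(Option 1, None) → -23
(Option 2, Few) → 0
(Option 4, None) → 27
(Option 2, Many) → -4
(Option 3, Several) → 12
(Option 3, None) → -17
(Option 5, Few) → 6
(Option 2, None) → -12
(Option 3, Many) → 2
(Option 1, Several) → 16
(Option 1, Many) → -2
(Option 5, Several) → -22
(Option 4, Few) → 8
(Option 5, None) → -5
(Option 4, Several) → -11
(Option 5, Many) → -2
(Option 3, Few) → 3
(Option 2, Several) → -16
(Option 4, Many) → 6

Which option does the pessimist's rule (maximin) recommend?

Row minima: Option 1=-23, Option 2=-16, Option 3=-17, Option 4=-11, Option 5=-22
Best worst-case = -11 → Option 4.

Option 4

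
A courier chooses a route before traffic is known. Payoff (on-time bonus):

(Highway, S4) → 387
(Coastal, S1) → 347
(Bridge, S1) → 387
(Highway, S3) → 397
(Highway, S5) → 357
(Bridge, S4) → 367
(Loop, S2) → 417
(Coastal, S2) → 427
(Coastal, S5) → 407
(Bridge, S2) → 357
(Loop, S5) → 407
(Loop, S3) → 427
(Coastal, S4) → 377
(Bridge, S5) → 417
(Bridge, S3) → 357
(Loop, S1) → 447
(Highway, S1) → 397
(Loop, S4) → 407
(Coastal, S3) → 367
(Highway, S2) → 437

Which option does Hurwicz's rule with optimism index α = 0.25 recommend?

Highway: 0.25·437 + 0.75·357 = 377
Bridge: 0.25·417 + 0.75·357 = 372
Loop: 0.25·447 + 0.75·407 = 417
Coastal: 0.25·427 + 0.75·347 = 367
Highest Hurwicz score = 417 → Loop.

Loop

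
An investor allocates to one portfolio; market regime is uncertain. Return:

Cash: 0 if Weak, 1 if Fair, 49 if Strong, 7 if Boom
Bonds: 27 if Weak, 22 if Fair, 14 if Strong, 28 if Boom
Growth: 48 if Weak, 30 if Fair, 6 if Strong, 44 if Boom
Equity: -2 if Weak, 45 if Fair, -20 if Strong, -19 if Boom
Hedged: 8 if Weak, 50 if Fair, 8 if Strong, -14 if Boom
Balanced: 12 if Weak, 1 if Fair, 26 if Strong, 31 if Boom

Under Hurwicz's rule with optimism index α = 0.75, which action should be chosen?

Growth

Cash: 0.75·49 + 0.25·0 = 36.75
Bonds: 0.75·28 + 0.25·14 = 24.5
Growth: 0.75·48 + 0.25·6 = 37.5
Equity: 0.75·45 + 0.25·(-20) = 28.75
Hedged: 0.75·50 + 0.25·(-14) = 34
Balanced: 0.75·31 + 0.25·1 = 23.5
Highest Hurwicz score = 37.5 → Growth.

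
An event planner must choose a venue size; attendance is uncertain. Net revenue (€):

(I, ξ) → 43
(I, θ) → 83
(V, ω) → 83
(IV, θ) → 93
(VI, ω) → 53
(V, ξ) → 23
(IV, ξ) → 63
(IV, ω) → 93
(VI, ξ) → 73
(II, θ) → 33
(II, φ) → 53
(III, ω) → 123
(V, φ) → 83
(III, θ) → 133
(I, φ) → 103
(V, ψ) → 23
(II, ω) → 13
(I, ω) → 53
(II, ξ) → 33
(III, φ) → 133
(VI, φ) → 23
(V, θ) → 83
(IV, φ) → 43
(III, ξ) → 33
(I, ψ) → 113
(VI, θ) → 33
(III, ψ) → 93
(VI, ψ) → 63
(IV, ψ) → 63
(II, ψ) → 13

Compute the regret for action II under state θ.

100

Best payoff under θ is 133.
Regret = 133 − 33 = 100.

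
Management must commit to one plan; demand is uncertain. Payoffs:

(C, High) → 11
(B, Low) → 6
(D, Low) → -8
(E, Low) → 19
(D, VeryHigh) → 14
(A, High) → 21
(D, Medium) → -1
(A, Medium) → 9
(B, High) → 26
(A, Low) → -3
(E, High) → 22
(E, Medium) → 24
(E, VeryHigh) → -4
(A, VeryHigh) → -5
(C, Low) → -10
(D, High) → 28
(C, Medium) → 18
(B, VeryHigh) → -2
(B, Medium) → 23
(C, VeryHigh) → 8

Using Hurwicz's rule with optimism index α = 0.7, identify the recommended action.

B

A: 0.7·21 + 0.3·(-5) = 13.2
B: 0.7·26 + 0.3·(-2) = 17.6
C: 0.7·18 + 0.3·(-10) = 9.6
D: 0.7·28 + 0.3·(-8) = 17.2
E: 0.7·24 + 0.3·(-4) = 15.6
Highest Hurwicz score = 17.6 → B.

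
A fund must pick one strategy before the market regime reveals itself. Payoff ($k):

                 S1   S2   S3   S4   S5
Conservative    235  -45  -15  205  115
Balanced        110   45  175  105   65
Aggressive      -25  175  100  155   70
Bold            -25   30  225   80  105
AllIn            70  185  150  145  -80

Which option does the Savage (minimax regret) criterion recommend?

Balanced

Column bests: S1=235, S2=185, S3=225, S4=205, S5=115.
Conservative regrets: 0, 230, 240, 0, 0 → max 240
Balanced regrets: 125, 140, 50, 100, 50 → max 140
Aggressive regrets: 260, 10, 125, 50, 45 → max 260
Bold regrets: 260, 155, 0, 125, 10 → max 260
AllIn regrets: 165, 0, 75, 60, 195 → max 195
Smallest max regret = 140 → Balanced.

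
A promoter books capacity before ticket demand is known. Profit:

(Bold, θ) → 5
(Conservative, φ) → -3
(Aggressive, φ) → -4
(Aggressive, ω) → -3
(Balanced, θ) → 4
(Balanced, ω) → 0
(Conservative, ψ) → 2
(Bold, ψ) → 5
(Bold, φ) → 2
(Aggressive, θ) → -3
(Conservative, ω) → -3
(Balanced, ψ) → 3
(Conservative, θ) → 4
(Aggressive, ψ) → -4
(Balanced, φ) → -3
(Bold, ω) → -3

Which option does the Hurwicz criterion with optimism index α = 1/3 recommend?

Conservative: 1/3·4 + 2/3·(-3) = -2/3
Balanced: 1/3·4 + 2/3·(-3) = -2/3
Aggressive: 1/3·(-3) + 2/3·(-4) = -11/3
Bold: 1/3·5 + 2/3·(-3) = -1/3
Highest Hurwicz score = -1/3 → Bold.

Bold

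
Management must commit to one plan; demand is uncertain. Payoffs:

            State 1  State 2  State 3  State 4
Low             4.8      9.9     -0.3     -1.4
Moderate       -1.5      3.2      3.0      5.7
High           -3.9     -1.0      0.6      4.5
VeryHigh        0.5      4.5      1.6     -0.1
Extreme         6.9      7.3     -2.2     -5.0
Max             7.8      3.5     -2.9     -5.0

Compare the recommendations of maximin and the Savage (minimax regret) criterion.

Row minima: Low=-1.4, Moderate=-1.5, High=-3.9, VeryHigh=-0.1, Extreme=-5.0, Max=-5.0
Best worst-case = -0.1 → VeryHigh.
Column bests: State 1=7.8, State 2=9.9, State 3=3.0, State 4=5.7.
Low regrets: 3.0, 0.0, 3.3, 7.1 → max 7.1
Moderate regrets: 9.3, 6.7, 0.0, 0.0 → max 9.3
High regrets: 11.7, 10.9, 2.4, 1.2 → max 11.7
VeryHigh regrets: 7.3, 5.4, 1.4, 5.8 → max 7.3
Extreme regrets: 0.9, 2.6, 5.2, 10.7 → max 10.7
Max regrets: 0.0, 6.4, 5.9, 10.7 → max 10.7
Smallest max regret = 7.1 → Low.

maximin → VeryHigh; minimax regret → Low (disagree)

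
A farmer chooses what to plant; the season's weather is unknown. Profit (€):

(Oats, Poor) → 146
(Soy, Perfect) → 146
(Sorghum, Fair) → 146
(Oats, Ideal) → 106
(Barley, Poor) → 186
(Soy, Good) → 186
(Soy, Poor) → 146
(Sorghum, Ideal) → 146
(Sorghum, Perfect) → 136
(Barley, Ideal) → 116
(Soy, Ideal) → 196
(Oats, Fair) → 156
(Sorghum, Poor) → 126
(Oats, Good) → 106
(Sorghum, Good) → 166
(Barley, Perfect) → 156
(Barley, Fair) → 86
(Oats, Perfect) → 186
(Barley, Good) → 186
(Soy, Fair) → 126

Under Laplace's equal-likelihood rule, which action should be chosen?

Soy

Row averages: Sorghum=144, Soy=160, Oats=140, Barley=146
Highest average = 160 → Soy.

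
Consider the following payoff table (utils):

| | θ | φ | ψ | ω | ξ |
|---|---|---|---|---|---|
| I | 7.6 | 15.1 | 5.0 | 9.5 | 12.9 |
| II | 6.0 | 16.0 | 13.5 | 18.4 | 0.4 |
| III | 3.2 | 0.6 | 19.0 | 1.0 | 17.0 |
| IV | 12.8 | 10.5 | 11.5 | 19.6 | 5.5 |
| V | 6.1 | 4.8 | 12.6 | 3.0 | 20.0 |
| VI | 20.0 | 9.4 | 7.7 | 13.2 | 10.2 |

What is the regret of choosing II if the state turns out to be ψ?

5.5

Best payoff under ψ is 19.0.
Regret = 19.0 − 13.5 = 5.5.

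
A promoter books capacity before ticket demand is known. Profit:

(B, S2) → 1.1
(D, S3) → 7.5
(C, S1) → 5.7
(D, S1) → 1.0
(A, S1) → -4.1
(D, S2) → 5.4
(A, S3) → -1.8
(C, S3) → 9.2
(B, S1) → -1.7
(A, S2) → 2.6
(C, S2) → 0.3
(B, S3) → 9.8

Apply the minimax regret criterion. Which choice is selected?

D

Column bests: S1=5.7, S2=5.4, S3=9.8.
A regrets: 9.8, 2.8, 11.6 → max 11.6
B regrets: 7.4, 4.3, 0.0 → max 7.4
C regrets: 0.0, 5.1, 0.6 → max 5.1
D regrets: 4.7, 0.0, 2.3 → max 4.7
Smallest max regret = 4.7 → D.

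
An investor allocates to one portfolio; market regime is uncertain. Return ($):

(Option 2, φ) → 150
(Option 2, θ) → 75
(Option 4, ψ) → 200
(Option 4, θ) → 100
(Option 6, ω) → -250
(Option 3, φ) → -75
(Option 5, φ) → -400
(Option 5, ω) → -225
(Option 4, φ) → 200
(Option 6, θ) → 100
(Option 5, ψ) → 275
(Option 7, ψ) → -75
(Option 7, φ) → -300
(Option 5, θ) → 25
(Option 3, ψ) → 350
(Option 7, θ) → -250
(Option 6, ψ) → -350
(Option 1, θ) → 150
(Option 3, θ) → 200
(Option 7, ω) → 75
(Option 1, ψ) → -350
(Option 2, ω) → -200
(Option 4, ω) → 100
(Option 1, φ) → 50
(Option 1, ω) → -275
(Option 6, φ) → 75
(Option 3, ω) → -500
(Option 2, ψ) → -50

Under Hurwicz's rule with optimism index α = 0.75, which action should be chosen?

Option 4

Option 1: 0.75·150 + 0.25·(-350) = 25
Option 2: 0.75·150 + 0.25·(-200) = 62.5
Option 3: 0.75·350 + 0.25·(-500) = 137.5
Option 4: 0.75·200 + 0.25·100 = 175
Option 5: 0.75·275 + 0.25·(-400) = 106.25
Option 6: 0.75·100 + 0.25·(-350) = -12.5
Option 7: 0.75·75 + 0.25·(-300) = -18.75
Highest Hurwicz score = 175 → Option 4.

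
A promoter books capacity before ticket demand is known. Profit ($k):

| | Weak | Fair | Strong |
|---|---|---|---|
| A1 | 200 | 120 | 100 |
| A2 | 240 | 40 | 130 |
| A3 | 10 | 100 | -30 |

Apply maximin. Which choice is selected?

A1

Row minima: A1=100, A2=40, A3=-30
Best worst-case = 100 → A1.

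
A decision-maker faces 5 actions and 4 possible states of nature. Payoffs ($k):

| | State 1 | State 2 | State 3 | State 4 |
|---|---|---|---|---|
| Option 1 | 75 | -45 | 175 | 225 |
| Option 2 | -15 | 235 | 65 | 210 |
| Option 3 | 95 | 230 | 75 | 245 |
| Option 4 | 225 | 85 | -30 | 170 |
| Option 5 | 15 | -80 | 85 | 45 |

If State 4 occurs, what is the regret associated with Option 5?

200

Best payoff under State 4 is 245.
Regret = 245 − 45 = 200.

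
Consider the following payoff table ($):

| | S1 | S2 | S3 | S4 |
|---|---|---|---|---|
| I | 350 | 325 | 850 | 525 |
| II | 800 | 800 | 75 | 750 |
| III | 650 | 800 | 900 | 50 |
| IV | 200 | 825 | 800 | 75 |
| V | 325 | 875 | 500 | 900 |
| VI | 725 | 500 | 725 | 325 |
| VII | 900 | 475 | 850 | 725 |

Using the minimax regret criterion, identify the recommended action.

VII

Column bests: S1=900, S2=875, S3=900, S4=900.
I regrets: 550, 550, 50, 375 → max 550
II regrets: 100, 75, 825, 150 → max 825
III regrets: 250, 75, 0, 850 → max 850
IV regrets: 700, 50, 100, 825 → max 825
V regrets: 575, 0, 400, 0 → max 575
VI regrets: 175, 375, 175, 575 → max 575
VII regrets: 0, 400, 50, 175 → max 400
Smallest max regret = 400 → VII.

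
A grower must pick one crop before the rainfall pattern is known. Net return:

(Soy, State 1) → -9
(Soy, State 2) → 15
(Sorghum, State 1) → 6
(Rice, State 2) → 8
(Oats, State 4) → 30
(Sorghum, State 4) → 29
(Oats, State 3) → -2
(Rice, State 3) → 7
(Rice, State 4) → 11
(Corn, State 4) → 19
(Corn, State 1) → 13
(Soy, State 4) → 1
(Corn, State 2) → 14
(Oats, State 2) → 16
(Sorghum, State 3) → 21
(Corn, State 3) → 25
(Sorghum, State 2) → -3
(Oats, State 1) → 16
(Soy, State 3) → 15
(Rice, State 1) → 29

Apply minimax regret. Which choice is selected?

Column bests: State 1=29, State 2=16, State 3=25, State 4=30.
Soy regrets: 38, 1, 10, 29 → max 38
Rice regrets: 0, 8, 18, 19 → max 19
Corn regrets: 16, 2, 0, 11 → max 16
Sorghum regrets: 23, 19, 4, 1 → max 23
Oats regrets: 13, 0, 27, 0 → max 27
Smallest max regret = 16 → Corn.

Corn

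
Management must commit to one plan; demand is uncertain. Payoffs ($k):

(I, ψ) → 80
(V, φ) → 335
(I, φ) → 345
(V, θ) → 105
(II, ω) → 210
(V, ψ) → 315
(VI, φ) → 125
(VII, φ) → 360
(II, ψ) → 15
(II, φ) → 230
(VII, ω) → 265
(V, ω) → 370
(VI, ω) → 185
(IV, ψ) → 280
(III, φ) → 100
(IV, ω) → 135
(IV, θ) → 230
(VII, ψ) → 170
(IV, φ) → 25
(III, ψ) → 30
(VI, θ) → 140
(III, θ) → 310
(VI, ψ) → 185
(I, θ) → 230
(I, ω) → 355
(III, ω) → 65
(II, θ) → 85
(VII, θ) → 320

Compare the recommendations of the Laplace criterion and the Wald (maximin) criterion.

laplace → V; maximin → VII (disagree)

Row averages: I=252.5, II=135, III=126.25, IV=167.5, V=281.25, VI=158.75, VII=278.75
Highest average = 281.25 → V.
Row minima: I=80, II=15, III=30, IV=25, V=105, VI=125, VII=170
Best worst-case = 170 → VII.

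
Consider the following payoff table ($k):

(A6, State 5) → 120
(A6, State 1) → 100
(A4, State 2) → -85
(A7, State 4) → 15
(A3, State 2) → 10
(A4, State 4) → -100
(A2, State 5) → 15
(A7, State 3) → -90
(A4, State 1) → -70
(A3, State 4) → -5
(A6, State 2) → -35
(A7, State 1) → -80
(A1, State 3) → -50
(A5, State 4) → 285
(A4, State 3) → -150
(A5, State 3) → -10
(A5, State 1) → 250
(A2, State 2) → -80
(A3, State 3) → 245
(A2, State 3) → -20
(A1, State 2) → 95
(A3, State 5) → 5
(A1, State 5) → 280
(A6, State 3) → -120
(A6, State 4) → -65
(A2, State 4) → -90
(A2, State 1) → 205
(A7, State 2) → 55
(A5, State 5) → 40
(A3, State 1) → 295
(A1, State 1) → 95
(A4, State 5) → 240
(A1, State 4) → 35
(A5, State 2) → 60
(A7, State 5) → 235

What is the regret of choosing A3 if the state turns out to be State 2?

85

Best payoff under State 2 is 95.
Regret = 95 − 10 = 85.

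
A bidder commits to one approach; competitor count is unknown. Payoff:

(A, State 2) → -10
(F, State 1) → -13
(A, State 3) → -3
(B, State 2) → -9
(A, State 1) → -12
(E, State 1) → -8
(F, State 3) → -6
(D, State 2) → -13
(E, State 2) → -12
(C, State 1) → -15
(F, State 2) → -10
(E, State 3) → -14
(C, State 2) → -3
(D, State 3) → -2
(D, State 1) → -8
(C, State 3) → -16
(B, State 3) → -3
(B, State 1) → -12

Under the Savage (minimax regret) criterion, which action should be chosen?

Column bests: State 1=-8, State 2=-3, State 3=-2.
A regrets: 4, 7, 1 → max 7
B regrets: 4, 6, 1 → max 6
C regrets: 7, 0, 14 → max 14
D regrets: 0, 10, 0 → max 10
E regrets: 0, 9, 12 → max 12
F regrets: 5, 7, 4 → max 7
Smallest max regret = 6 → B.

B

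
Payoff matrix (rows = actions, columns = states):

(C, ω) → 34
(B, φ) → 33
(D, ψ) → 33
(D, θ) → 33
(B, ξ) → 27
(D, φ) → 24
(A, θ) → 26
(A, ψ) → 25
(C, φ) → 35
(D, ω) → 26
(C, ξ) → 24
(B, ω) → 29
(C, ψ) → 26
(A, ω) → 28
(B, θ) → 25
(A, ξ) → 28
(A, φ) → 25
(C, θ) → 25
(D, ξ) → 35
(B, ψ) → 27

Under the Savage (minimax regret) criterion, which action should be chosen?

B

Column bests: θ=33, φ=35, ψ=33, ω=34, ξ=35.
A regrets: 7, 10, 8, 6, 7 → max 10
B regrets: 8, 2, 6, 5, 8 → max 8
C regrets: 8, 0, 7, 0, 11 → max 11
D regrets: 0, 11, 0, 8, 0 → max 11
Smallest max regret = 8 → B.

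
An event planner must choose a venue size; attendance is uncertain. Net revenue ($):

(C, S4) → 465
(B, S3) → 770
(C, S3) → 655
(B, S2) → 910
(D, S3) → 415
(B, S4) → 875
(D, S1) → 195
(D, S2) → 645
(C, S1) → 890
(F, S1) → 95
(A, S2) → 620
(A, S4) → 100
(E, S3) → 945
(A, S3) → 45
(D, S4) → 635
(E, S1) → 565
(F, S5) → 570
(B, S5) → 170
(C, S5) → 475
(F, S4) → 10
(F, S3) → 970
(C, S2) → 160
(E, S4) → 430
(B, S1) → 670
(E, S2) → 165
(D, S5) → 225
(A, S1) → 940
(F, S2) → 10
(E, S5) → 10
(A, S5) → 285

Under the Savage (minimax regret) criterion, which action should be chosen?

B

Column bests: S1=940, S2=910, S3=970, S4=875, S5=570.
A regrets: 0, 290, 925, 775, 285 → max 925
B regrets: 270, 0, 200, 0, 400 → max 400
C regrets: 50, 750, 315, 410, 95 → max 750
D regrets: 745, 265, 555, 240, 345 → max 745
E regrets: 375, 745, 25, 445, 560 → max 745
F regrets: 845, 900, 0, 865, 0 → max 900
Smallest max regret = 400 → B.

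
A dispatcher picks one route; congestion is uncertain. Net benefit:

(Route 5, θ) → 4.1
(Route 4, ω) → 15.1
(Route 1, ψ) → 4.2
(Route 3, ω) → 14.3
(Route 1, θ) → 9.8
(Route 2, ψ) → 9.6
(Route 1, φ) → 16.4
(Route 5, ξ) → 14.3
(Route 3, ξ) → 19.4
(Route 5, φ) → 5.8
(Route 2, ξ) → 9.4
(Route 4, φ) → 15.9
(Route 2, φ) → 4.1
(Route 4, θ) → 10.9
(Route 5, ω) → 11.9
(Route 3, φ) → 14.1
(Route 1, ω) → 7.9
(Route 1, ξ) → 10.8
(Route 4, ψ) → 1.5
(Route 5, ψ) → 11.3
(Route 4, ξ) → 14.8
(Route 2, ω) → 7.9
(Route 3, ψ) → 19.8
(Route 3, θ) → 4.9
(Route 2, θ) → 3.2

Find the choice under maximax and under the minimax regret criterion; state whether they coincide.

maximax → Route 3; minimax regret → Route 3 (agree)

Row maxima: Route 1=16.4, Route 2=9.6, Route 3=19.8, Route 4=15.9, Route 5=14.3
Best best-case = 19.8 → Route 3.
Column bests: θ=10.9, φ=16.4, ψ=19.8, ω=15.1, ξ=19.4.
Route 1 regrets: 1.1, 0.0, 15.6, 7.2, 8.6 → max 15.6
Route 2 regrets: 7.7, 12.3, 10.2, 7.2, 10.0 → max 12.3
Route 3 regrets: 6.0, 2.3, 0.0, 0.8, 0.0 → max 6.0
Route 4 regrets: 0.0, 0.5, 18.3, 0.0, 4.6 → max 18.3
Route 5 regrets: 6.8, 10.6, 8.5, 3.2, 5.1 → max 10.6
Smallest max regret = 6.0 → Route 3.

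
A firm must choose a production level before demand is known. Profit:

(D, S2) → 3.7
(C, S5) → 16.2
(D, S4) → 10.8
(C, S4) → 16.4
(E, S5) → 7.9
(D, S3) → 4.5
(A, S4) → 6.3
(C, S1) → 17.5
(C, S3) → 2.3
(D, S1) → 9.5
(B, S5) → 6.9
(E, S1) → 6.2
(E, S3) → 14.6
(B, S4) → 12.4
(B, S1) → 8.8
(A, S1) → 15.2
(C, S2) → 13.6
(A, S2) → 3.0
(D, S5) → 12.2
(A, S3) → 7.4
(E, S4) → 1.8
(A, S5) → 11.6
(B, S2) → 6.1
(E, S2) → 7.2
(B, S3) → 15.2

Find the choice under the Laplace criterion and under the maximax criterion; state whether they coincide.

Row averages: A=8.7, B=9.88, C=13.2, D=8.14, E=7.54
Highest average = 13.2 → C.
Row maxima: A=15.2, B=15.2, C=17.5, D=12.2, E=14.6
Best best-case = 17.5 → C.

laplace → C; maximax → C (agree)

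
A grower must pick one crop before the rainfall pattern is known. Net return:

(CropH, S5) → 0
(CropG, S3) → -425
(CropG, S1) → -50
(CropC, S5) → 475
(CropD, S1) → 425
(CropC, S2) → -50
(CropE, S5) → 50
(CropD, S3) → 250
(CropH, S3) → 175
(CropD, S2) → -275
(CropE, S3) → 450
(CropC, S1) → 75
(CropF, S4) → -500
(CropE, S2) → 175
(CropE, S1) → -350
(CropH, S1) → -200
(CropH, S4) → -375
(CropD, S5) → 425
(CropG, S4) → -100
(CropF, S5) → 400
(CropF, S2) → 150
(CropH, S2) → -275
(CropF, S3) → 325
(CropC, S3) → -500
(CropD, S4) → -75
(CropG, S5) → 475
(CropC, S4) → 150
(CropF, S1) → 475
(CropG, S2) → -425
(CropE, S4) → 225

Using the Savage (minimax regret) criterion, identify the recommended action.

Column bests: S1=475, S2=175, S3=450, S4=225, S5=475.
CropH regrets: 675, 450, 275, 600, 475 → max 675
CropG regrets: 525, 600, 875, 325, 0 → max 875
CropC regrets: 400, 225, 950, 75, 0 → max 950
CropD regrets: 50, 450, 200, 300, 50 → max 450
CropF regrets: 0, 25, 125, 725, 75 → max 725
CropE regrets: 825, 0, 0, 0, 425 → max 825
Smallest max regret = 450 → CropD.

CropD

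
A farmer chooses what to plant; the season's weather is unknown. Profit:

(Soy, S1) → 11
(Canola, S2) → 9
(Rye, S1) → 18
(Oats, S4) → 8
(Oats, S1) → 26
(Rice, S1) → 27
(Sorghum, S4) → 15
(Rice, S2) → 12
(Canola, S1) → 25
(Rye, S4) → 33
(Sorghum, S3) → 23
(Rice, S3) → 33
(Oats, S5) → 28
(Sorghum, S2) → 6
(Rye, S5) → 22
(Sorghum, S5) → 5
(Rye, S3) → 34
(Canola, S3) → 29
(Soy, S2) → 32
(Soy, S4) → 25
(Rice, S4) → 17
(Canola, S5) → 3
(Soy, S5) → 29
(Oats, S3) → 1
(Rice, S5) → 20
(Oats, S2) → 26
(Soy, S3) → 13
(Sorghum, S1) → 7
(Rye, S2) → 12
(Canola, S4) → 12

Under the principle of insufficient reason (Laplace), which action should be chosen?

Row averages: Sorghum=11.2, Oats=17.8, Rye=23.8, Rice=21.8, Canola=15.6, Soy=22
Highest average = 23.8 → Rye.

Rye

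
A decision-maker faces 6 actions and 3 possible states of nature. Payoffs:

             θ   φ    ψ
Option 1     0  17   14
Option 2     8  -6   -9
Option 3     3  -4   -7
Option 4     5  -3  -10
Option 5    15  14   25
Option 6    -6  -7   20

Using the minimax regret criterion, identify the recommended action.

Option 5

Column bests: θ=15, φ=17, ψ=25.
Option 1 regrets: 15, 0, 11 → max 15
Option 2 regrets: 7, 23, 34 → max 34
Option 3 regrets: 12, 21, 32 → max 32
Option 4 regrets: 10, 20, 35 → max 35
Option 5 regrets: 0, 3, 0 → max 3
Option 6 regrets: 21, 24, 5 → max 24
Smallest max regret = 3 → Option 5.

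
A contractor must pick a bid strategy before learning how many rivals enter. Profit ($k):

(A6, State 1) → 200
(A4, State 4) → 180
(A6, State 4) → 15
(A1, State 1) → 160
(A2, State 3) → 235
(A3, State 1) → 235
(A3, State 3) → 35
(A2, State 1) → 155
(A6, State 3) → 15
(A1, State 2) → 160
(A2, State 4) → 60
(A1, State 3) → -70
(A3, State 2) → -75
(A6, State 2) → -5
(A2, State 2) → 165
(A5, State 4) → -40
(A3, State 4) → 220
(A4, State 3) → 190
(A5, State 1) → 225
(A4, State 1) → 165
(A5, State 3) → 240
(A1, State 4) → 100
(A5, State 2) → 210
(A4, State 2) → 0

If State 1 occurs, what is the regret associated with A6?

Best payoff under State 1 is 235.
Regret = 235 − 200 = 35.

35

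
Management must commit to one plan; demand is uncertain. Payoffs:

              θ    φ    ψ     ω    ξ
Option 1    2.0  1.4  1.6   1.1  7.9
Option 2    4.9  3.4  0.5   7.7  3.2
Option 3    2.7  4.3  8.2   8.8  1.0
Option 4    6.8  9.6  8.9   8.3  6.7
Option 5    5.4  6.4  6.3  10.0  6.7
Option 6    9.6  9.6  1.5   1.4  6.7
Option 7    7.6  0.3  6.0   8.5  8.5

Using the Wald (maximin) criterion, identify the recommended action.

Row minima: Option 1=1.1, Option 2=0.5, Option 3=1.0, Option 4=6.7, Option 5=5.4, Option 6=1.4, Option 7=0.3
Best worst-case = 6.7 → Option 4.

Option 4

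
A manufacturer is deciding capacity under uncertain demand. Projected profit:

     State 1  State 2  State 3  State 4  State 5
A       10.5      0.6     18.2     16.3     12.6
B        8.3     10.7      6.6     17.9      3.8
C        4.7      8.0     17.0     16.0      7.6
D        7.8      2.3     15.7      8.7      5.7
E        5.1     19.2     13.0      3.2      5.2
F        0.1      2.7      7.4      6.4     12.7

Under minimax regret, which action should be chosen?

C

Column bests: State 1=10.5, State 2=19.2, State 3=18.2, State 4=17.9, State 5=12.7.
A regrets: 0.0, 18.6, 0.0, 1.6, 0.1 → max 18.6
B regrets: 2.2, 8.5, 11.6, 0.0, 8.9 → max 11.6
C regrets: 5.8, 11.2, 1.2, 1.9, 5.1 → max 11.2
D regrets: 2.7, 16.9, 2.5, 9.2, 7.0 → max 16.9
E regrets: 5.4, 0.0, 5.2, 14.7, 7.5 → max 14.7
F regrets: 10.4, 16.5, 10.8, 11.5, 0.0 → max 16.5
Smallest max regret = 11.2 → C.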